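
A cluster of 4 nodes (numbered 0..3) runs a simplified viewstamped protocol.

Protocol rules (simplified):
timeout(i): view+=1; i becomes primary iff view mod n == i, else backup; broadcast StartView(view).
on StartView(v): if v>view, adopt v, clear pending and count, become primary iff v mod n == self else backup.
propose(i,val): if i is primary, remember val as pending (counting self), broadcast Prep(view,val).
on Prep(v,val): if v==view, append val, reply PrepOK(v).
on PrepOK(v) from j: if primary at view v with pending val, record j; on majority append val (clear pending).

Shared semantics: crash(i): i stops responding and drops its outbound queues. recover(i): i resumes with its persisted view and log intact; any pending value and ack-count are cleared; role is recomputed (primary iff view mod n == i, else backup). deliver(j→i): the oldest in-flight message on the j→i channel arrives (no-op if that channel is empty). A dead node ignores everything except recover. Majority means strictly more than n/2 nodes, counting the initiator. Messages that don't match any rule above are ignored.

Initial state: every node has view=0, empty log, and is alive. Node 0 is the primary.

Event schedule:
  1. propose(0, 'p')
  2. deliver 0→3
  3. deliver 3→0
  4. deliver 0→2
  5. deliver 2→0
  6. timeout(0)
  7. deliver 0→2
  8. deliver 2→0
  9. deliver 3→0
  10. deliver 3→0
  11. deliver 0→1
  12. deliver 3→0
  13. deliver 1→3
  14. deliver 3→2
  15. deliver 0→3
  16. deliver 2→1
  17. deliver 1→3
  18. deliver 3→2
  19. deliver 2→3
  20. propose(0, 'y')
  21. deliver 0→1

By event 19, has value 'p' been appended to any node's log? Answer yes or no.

yes

[1] propose(0,'p') → ∅
[2] deliver 0→3 → N3(back v0 [p])
[3] deliver 3→0 → ∅
[4] deliver 0→2 → N2(back v0 [p])
[5] deliver 2→0 → N0(prim v0 [p])
[6] timeout(0) → N0(back v1 [p])
[7] deliver 0→2 → N2(back v1 [p])
[8] deliver 2→0 → ∅
[9] deliver 3→0 → ∅
[10] deliver 3→0 → ∅
[11] deliver 0→1 → N1(back v0 [p])
[12] deliver 3→0 → ∅
[13] deliver 1→3 → ∅
[14] deliver 3→2 → ∅
[15] deliver 0→3 → N3(back v1 [p])
[16] deliver 2→1 → ∅
[17] deliver 1→3 → ∅
[18] deliver 3→2 → ∅
[19] deliver 2→3 → ∅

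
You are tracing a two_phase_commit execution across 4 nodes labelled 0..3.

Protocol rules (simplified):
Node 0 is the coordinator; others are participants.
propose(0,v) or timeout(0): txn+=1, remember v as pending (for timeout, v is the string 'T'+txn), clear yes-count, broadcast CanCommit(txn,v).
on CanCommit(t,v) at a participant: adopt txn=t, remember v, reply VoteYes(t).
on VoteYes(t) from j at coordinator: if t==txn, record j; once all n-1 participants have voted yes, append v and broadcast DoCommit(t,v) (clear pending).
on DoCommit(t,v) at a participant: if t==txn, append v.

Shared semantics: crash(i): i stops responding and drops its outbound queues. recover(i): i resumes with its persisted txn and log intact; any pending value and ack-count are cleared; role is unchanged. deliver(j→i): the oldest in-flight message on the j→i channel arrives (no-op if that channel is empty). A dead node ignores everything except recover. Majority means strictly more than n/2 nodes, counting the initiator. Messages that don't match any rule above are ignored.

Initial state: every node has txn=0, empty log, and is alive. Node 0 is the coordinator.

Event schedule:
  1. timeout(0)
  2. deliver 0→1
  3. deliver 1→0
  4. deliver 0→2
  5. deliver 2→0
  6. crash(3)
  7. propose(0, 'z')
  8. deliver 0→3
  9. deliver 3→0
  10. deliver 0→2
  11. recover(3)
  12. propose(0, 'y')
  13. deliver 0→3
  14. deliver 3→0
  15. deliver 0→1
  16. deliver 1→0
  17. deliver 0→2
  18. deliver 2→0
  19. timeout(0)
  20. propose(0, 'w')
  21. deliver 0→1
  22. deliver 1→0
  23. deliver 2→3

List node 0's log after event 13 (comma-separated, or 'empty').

[1] timeout(0) → N0(coor t1 [-])
[2] deliver 0→1 → N1(part t1 [-])
[3] deliver 1→0 → ∅
[4] deliver 0→2 → N2(part t1 [-])
[5] deliver 2→0 → ∅
[6] crash(3) → N3(✗part t0 [-])
[7] propose(0,'z') → N0(coor t2 [-])
[8] deliver 0→3 → ∅
[9] deliver 3→0 → ∅
[10] deliver 0→2 → N2(part t2 [-])
[11] recover(3) → N3(part t0 [-])
[12] propose(0,'y') → N0(coor t3 [-])
[13] deliver 0→3 → N3(part t1 [-])

empty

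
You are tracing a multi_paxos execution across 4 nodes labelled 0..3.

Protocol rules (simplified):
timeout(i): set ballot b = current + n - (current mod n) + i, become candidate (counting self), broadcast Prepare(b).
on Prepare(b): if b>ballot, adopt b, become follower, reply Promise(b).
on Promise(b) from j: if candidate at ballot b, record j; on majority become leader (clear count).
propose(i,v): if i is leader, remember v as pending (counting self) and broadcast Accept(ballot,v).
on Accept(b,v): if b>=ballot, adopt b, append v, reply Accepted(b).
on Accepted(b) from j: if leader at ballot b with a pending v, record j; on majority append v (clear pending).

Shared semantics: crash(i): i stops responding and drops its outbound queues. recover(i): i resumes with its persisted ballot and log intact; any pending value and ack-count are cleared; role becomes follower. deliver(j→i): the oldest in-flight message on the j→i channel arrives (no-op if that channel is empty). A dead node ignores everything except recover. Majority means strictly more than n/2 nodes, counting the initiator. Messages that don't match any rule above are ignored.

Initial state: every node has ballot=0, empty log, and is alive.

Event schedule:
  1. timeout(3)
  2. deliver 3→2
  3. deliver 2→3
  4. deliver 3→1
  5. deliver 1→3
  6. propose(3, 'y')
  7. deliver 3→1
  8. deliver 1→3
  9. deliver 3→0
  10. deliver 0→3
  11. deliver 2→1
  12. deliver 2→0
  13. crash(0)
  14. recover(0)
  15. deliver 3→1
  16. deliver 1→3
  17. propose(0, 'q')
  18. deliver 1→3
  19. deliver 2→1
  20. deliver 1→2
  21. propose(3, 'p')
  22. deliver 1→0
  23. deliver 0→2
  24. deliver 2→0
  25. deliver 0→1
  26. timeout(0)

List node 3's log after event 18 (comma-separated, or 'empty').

empty

e1 timeout(3): 3[cand,b=7,-]
e2 deliver 3→2: 2[foll,b=7,-]
e3 deliver 2→3: ·
e4 deliver 3→1: 1[foll,b=7,-]
e5 deliver 1→3: 3[lead,b=7,-]
e6 propose(3,'y'): ·
e7 deliver 3→1: 1[foll,b=7,y]
e8 deliver 1→3: ·
e9 deliver 3→0: 0[foll,b=7,-]
e10 deliver 0→3: ·
e11 deliver 2→1: ·
e12 deliver 2→0: ·
e13 crash(0): 0[✗foll,b=7,-]
e14 recover(0): 0[foll,b=7,-]
e15 deliver 3→1: ·
e16 deliver 1→3: ·
e17 propose(0,'q'): ·
e18 deliver 1→3: ·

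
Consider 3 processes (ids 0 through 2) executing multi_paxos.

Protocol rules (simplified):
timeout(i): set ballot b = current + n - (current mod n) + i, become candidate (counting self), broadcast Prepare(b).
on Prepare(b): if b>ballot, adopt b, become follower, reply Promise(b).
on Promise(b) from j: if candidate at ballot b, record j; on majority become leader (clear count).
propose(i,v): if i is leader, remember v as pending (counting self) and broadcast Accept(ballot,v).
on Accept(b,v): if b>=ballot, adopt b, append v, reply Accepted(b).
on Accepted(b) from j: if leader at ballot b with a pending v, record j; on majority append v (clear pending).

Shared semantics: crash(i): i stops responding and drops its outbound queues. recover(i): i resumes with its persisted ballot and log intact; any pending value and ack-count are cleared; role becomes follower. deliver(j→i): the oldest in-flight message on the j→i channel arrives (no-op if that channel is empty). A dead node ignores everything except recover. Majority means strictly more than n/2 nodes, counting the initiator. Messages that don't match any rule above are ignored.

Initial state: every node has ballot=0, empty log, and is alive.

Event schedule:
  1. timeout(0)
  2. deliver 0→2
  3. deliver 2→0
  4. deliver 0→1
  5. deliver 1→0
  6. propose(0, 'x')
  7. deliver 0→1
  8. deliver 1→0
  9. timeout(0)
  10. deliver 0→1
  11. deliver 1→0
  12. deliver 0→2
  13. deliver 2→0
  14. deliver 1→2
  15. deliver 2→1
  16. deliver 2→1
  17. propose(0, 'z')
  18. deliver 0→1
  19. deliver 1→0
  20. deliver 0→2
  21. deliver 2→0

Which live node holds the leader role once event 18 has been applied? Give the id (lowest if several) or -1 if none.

0

after 1 — timeout(0): n0:cand/b3/[-]
after 2 — deliver 0→2: n2:foll/b3/[-]
after 3 — deliver 2→0: n0:lead/b3/[-]
after 4 — deliver 0→1: n1:foll/b3/[-]
after 5 — deliver 1→0: ·
after 6 — propose(0,'x'): ·
after 7 — deliver 0→1: n1:foll/b3/[x]
after 8 — deliver 1→0: n0:lead/b3/[x]
after 9 — timeout(0): n0:cand/b6/[x]
after 10 — deliver 0→1: n1:foll/b6/[x]
after 11 — deliver 1→0: n0:lead/b6/[x]
after 12 — deliver 0→2: n2:foll/b3/[x]
after 13 — deliver 2→0: ·
after 14 — deliver 1→2: ·
after 15 — deliver 2→1: ·
after 16 — deliver 2→1: ·
after 17 — propose(0,'z'): ·
after 18 — deliver 0→1: n1:foll/b6/[x,z]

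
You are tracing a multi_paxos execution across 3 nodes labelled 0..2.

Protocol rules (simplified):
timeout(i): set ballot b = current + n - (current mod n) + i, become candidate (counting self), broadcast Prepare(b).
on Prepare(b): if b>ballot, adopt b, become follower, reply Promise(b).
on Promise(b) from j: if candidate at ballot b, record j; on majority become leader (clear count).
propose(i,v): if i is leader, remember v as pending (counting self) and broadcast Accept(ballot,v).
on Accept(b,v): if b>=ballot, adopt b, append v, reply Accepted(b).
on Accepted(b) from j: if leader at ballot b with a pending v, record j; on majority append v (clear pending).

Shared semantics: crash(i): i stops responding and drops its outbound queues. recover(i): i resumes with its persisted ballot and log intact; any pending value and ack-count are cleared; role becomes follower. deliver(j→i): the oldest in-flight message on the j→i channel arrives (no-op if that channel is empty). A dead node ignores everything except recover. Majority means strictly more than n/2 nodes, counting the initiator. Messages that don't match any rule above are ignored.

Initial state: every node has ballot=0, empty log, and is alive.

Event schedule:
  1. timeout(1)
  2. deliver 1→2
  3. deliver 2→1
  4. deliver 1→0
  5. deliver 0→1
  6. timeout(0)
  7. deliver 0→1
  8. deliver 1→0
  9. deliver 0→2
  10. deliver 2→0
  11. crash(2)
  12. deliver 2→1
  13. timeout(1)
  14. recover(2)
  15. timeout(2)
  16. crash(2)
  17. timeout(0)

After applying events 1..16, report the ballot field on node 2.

1. timeout(1):  <1:cand b4 ->
2. deliver 1→2:  <2:foll b4 ->
3. deliver 2→1:  <1:lead b4 ->
4. deliver 1→0:  <0:foll b4 ->
5. deliver 0→1:  nop
6. timeout(0):  <0:cand b6 ->
7. deliver 0→1:  <1:foll b6 ->
8. deliver 1→0:  <0:lead b6 ->
9. deliver 0→2:  <2:foll b6 ->
10. deliver 2→0:  nop
11. crash(2):  <2:✗foll b6 ->
12. deliver 2→1:  nop
13. timeout(1):  <1:cand b10 ->
14. recover(2):  <2:foll b6 ->
15. timeout(2):  <2:cand b11 ->
16. crash(2):  <2:✗cand b11 ->

11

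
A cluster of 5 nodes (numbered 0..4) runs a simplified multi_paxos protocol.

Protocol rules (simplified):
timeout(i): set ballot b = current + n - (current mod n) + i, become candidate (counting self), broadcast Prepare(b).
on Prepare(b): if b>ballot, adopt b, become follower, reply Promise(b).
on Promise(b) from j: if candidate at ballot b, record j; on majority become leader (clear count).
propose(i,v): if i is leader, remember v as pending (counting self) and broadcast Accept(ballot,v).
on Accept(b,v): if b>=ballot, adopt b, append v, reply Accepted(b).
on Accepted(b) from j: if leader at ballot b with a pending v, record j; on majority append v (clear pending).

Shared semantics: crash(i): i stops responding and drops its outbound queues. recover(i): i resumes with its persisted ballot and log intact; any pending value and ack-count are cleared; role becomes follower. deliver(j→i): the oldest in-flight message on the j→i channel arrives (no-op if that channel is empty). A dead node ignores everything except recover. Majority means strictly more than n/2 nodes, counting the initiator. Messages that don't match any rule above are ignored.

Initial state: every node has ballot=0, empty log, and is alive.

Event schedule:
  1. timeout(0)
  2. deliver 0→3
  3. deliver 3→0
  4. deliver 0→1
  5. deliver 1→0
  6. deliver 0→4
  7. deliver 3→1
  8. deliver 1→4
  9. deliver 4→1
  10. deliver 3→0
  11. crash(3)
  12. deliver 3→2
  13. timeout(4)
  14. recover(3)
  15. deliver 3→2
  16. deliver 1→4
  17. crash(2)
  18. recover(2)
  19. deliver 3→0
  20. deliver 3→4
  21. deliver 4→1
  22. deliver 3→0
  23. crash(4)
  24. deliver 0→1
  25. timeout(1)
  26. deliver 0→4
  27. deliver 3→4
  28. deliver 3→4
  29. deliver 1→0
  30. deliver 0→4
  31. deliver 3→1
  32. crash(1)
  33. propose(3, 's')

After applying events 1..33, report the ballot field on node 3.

after 1 — timeout(0): n0:cand/b5/[-]
after 2 — deliver 0→3: n3:foll/b5/[-]
after 3 — deliver 3→0: ·
after 4 — deliver 0→1: n1:foll/b5/[-]
after 5 — deliver 1→0: n0:lead/b5/[-]
after 6 — deliver 0→4: n4:foll/b5/[-]
after 7 — deliver 3→1: ·
after 8 — deliver 1→4: ·
after 9 — deliver 4→1: ·
after 10 — deliver 3→0: ·
after 11 — crash(3): n3:✗foll/b5/[-]
after 12 — deliver 3→2: ·
after 13 — timeout(4): n4:cand/b14/[-]
after 14 — recover(3): n3:foll/b5/[-]
after 15 — deliver 3→2: ·
after 16 — deliver 1→4: ·
after 17 — crash(2): n2:✗foll/b0/[-]
after 18 — recover(2): n2:foll/b0/[-]
after 19 — deliver 3→0: ·
after 20 — deliver 3→4: ·
after 21 — deliver 4→1: n1:foll/b14/[-]
after 22 — deliver 3→0: ·
after 23 — crash(4): n4:✗cand/b14/[-]
after 24 — deliver 0→1: ·
after 25 — timeout(1): n1:cand/b16/[-]
after 26 — deliver 0→4: ·
after 27 — deliver 3→4: ·
after 28 — deliver 3→4: ·
after 29 — deliver 1→0: n0:foll/b16/[-]
after 30 — deliver 0→4: ·
after 31 — deliver 3→1: ·
after 32 — crash(1): n1:✗cand/b16/[-]
after 33 — propose(3,'s'): ·

5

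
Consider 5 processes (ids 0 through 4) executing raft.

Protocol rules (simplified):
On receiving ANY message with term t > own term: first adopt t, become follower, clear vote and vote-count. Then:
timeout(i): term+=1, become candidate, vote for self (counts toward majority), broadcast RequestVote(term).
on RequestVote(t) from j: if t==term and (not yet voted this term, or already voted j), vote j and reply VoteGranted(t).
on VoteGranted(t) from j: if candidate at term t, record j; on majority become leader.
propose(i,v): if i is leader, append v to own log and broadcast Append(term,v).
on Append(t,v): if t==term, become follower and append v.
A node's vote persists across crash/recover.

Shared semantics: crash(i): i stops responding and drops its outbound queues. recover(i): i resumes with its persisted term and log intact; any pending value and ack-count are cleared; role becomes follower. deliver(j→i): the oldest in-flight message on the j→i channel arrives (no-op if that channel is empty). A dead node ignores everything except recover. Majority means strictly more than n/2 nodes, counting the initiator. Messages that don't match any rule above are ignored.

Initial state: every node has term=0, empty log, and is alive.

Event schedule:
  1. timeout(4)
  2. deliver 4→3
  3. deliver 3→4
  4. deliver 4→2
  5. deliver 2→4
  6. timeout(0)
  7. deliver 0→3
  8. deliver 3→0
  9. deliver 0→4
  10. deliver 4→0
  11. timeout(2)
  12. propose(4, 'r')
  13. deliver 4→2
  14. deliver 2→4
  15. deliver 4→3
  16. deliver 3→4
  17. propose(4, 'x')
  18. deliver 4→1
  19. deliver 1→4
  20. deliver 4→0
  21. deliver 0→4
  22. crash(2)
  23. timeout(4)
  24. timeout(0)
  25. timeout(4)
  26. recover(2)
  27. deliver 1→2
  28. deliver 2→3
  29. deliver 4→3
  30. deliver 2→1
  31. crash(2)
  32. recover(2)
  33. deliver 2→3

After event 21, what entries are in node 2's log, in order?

empty

[1] timeout(4) → N4(cand t1 [-])
[2] deliver 4→3 → N3(foll t1 [-])
[3] deliver 3→4 → ∅
[4] deliver 4→2 → N2(foll t1 [-])
[5] deliver 2→4 → N4(lead t1 [-])
[6] timeout(0) → N0(cand t1 [-])
[7] deliver 0→3 → ∅
[8] deliver 3→0 → ∅
[9] deliver 0→4 → ∅
[10] deliver 4→0 → ∅
[11] timeout(2) → N2(cand t2 [-])
[12] propose(4,'r') → N4(lead t1 [r])
[13] deliver 4→2 → ∅
[14] deliver 2→4 → N4(foll t2 [r])
[15] deliver 4→3 → N3(foll t1 [r])
[16] deliver 3→4 → ∅
[17] propose(4,'x') → ∅
[18] deliver 4→1 → N1(foll t1 [-])
[19] deliver 1→4 → ∅
[20] deliver 4→0 → N0(foll t1 [r])
[21] deliver 0→4 → ∅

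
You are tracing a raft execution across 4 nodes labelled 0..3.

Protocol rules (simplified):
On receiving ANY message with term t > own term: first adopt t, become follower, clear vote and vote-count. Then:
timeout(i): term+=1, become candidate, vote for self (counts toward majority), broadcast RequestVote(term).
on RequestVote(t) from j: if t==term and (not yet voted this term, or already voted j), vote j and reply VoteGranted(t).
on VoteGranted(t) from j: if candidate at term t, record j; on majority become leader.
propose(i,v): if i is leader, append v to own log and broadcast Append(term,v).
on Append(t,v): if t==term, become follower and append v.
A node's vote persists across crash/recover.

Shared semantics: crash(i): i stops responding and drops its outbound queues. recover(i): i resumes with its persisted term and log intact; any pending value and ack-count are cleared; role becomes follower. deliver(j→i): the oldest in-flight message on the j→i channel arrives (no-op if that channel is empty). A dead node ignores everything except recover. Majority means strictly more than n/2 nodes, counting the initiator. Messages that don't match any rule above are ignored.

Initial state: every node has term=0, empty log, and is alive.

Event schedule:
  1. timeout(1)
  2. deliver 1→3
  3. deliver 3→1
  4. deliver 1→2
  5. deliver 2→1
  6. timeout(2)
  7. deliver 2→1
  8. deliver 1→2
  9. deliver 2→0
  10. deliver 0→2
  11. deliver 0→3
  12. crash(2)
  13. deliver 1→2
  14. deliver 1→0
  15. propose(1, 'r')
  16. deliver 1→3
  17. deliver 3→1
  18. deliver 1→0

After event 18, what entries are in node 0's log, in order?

empty

e1 timeout(1): 1[cand,t=1,-]
e2 deliver 1→3: 3[foll,t=1,-]
e3 deliver 3→1: ·
e4 deliver 1→2: 2[foll,t=1,-]
e5 deliver 2→1: 1[lead,t=1,-]
e6 timeout(2): 2[cand,t=2,-]
e7 deliver 2→1: 1[foll,t=2,-]
e8 deliver 1→2: ·
e9 deliver 2→0: 0[foll,t=2,-]
e10 deliver 0→2: 2[lead,t=2,-]
e11 deliver 0→3: ·
e12 crash(2): 2[✗lead,t=2,-]
e13 deliver 1→2: ·
e14 deliver 1→0: ·
e15 propose(1,'r'): ·
e16 deliver 1→3: ·
e17 deliver 3→1: ·
e18 deliver 1→0: ·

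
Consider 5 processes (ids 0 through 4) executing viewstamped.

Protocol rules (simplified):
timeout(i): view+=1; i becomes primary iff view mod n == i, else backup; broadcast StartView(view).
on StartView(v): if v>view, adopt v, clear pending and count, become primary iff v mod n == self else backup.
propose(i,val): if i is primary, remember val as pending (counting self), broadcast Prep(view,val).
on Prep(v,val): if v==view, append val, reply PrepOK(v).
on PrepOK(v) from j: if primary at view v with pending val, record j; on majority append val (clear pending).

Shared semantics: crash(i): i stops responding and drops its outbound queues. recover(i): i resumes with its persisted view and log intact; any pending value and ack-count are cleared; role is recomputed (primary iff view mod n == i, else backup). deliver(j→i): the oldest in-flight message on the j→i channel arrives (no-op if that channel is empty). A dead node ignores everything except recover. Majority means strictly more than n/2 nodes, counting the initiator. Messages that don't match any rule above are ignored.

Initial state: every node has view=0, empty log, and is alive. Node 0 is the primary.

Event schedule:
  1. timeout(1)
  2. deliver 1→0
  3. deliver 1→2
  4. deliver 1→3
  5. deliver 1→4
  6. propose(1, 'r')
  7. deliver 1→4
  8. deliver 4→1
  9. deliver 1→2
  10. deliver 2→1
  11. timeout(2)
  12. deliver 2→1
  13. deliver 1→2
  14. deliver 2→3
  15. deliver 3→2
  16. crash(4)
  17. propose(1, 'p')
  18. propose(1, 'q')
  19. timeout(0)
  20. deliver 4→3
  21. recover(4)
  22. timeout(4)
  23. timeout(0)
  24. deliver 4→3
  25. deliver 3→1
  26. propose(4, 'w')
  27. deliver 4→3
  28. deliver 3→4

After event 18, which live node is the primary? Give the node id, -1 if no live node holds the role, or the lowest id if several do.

2

[1] timeout(1) → N1(prim v1 [-])
[2] deliver 1→0 → N0(back v1 [-])
[3] deliver 1→2 → N2(back v1 [-])
[4] deliver 1→3 → N3(back v1 [-])
[5] deliver 1→4 → N4(back v1 [-])
[6] propose(1,'r') → ∅
[7] deliver 1→4 → N4(back v1 [r])
[8] deliver 4→1 → ∅
[9] deliver 1→2 → N2(back v1 [r])
[10] deliver 2→1 → N1(prim v1 [r])
[11] timeout(2) → N2(prim v2 [r])
[12] deliver 2→1 → N1(back v2 [r])
[13] deliver 1→2 → ∅
[14] deliver 2→3 → N3(back v2 [-])
[15] deliver 3→2 → ∅
[16] crash(4) → N4(✗back v1 [r])
[17] propose(1,'p') → ∅
[18] propose(1,'q') → ∅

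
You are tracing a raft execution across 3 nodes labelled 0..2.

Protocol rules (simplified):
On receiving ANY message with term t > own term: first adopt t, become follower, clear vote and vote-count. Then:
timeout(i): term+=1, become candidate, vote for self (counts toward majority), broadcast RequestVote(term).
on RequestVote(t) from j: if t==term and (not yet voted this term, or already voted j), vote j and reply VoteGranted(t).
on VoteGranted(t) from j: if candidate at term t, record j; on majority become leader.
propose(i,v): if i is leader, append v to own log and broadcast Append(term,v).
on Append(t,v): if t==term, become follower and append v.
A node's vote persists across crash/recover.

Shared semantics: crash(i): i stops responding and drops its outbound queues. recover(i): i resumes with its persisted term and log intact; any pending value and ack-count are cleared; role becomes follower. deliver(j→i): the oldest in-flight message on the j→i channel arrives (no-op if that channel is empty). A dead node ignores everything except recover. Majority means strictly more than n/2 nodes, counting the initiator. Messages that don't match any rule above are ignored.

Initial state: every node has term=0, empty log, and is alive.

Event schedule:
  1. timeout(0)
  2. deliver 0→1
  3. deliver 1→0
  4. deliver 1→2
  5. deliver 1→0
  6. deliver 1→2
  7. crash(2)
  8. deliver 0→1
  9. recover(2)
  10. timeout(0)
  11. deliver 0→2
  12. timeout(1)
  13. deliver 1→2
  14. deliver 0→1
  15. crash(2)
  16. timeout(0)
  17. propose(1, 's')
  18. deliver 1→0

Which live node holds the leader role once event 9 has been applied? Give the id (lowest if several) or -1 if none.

0

e1 timeout(0): 0[cand,t=1,-]
e2 deliver 0→1: 1[foll,t=1,-]
e3 deliver 1→0: 0[lead,t=1,-]
e4 deliver 1→2: ·
e5 deliver 1→0: ·
e6 deliver 1→2: ·
e7 crash(2): 2[✗foll,t=0,-]
e8 deliver 0→1: ·
e9 recover(2): 2[foll,t=0,-]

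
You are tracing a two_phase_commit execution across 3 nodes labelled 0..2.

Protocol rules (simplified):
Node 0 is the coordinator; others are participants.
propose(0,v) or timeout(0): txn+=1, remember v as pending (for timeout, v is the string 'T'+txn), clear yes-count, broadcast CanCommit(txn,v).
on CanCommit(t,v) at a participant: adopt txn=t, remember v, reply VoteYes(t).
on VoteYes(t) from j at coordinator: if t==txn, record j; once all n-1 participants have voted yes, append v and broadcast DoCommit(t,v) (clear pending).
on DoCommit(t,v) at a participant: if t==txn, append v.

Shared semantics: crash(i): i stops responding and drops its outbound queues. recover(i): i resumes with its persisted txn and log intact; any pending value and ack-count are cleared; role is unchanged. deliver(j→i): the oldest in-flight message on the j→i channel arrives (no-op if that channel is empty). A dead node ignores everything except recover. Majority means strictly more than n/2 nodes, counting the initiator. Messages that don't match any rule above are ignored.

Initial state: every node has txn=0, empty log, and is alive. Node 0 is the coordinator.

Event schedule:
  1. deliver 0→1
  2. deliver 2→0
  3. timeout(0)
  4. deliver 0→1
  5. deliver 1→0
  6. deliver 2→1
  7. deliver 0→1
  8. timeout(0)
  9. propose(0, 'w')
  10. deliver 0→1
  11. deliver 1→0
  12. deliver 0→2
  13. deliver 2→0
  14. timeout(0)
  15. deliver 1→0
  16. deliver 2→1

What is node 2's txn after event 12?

1

1. deliver 0→1:  nop
2. deliver 2→0:  nop
3. timeout(0):  <0:coor t1 ->
4. deliver 0→1:  <1:part t1 ->
5. deliver 1→0:  nop
6. deliver 2→1:  nop
7. deliver 0→1:  nop
8. timeout(0):  <0:coor t2 ->
9. propose(0,'w'):  <0:coor t3 ->
10. deliver 0→1:  <1:part t2 ->
11. deliver 1→0:  nop
12. deliver 0→2:  <2:part t1 ->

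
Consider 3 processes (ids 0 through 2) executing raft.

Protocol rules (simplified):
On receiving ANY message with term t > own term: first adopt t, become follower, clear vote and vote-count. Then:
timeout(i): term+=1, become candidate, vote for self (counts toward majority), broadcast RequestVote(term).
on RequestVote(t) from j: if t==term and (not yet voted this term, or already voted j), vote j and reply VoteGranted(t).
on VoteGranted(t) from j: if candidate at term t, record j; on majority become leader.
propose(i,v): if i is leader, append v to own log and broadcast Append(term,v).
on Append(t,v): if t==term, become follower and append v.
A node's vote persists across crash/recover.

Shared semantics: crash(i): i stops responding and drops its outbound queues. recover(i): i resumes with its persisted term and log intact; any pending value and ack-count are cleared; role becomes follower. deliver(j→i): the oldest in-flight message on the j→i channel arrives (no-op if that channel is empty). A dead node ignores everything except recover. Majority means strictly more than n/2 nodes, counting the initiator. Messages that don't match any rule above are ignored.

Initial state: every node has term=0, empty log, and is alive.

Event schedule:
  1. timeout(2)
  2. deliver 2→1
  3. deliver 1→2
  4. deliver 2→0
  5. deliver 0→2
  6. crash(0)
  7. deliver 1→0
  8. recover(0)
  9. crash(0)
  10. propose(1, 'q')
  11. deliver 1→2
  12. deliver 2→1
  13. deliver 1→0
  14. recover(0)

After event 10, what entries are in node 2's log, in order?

empty

[1] timeout(2) → N2(cand t1 [-])
[2] deliver 2→1 → N1(foll t1 [-])
[3] deliver 1→2 → N2(lead t1 [-])
[4] deliver 2→0 → N0(foll t1 [-])
[5] deliver 0→2 → ∅
[6] crash(0) → N0(✗foll t1 [-])
[7] deliver 1→0 → ∅
[8] recover(0) → N0(foll t1 [-])
[9] crash(0) → N0(✗foll t1 [-])
[10] propose(1,'q') → ∅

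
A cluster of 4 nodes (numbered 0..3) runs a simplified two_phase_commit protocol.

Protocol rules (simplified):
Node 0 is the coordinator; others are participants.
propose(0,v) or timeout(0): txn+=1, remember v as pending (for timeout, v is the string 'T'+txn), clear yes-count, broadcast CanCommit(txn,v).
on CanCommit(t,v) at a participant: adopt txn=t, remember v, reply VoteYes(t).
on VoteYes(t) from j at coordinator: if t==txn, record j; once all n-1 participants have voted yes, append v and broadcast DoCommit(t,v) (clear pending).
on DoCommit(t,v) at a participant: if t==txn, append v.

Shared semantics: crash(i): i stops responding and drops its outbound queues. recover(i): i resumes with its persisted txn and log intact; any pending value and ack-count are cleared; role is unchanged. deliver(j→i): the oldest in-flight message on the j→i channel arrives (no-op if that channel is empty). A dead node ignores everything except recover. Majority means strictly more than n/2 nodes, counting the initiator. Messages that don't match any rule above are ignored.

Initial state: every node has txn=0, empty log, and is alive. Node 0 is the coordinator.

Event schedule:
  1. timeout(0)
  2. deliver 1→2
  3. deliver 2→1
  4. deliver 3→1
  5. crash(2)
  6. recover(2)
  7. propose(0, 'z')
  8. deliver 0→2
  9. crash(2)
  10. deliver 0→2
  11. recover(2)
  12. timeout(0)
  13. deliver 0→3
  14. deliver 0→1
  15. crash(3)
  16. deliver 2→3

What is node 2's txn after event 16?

1. timeout(0):  <0:coor t1 ->
2. deliver 1→2:  nop
3. deliver 2→1:  nop
4. deliver 3→1:  nop
5. crash(2):  <2:✗part t0 ->
6. recover(2):  <2:part t0 ->
7. propose(0,'z'):  <0:coor t2 ->
8. deliver 0→2:  <2:part t1 ->
9. crash(2):  <2:✗part t1 ->
10. deliver 0→2:  nop
11. recover(2):  <2:part t1 ->
12. timeout(0):  <0:coor t3 ->
13. deliver 0→3:  <3:part t1 ->
14. deliver 0→1:  <1:part t1 ->
15. crash(3):  <3:✗part t1 ->
16. deliver 2→3:  nop

1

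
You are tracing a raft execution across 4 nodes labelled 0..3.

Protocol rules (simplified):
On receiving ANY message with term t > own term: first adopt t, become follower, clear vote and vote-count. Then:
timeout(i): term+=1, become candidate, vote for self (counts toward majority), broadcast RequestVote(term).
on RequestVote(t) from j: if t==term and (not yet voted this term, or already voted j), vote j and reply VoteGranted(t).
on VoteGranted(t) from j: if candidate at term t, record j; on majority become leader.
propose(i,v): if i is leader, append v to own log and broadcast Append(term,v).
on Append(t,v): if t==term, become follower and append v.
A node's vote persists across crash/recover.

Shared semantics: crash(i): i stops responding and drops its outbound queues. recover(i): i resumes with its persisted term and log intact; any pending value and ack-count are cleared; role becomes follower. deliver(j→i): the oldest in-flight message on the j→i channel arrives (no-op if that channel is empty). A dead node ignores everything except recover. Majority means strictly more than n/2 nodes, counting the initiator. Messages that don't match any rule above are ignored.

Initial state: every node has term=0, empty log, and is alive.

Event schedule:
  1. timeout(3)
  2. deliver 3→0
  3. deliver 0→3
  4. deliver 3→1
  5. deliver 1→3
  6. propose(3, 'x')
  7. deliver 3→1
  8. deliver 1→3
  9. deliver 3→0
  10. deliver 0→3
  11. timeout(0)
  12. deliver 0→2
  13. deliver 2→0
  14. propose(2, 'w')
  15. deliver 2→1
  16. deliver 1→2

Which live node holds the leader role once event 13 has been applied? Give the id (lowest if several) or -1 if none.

3

step 1 timeout(3): 3={cand,t=1,log=-}
step 2 deliver 3→0: 0={foll,t=1,log=-}
step 3 deliver 0→3: —
step 4 deliver 3→1: 1={foll,t=1,log=-}
step 5 deliver 1→3: 3={lead,t=1,log=-}
step 6 propose(3,'x'): 3={lead,t=1,log=x}
step 7 deliver 3→1: 1={foll,t=1,log=x}
step 8 deliver 1→3: —
step 9 deliver 3→0: 0={foll,t=1,log=x}
step 10 deliver 0→3: —
step 11 timeout(0): 0={cand,t=2,log=x}
step 12 deliver 0→2: 2={foll,t=2,log=-}
step 13 deliver 2→0: —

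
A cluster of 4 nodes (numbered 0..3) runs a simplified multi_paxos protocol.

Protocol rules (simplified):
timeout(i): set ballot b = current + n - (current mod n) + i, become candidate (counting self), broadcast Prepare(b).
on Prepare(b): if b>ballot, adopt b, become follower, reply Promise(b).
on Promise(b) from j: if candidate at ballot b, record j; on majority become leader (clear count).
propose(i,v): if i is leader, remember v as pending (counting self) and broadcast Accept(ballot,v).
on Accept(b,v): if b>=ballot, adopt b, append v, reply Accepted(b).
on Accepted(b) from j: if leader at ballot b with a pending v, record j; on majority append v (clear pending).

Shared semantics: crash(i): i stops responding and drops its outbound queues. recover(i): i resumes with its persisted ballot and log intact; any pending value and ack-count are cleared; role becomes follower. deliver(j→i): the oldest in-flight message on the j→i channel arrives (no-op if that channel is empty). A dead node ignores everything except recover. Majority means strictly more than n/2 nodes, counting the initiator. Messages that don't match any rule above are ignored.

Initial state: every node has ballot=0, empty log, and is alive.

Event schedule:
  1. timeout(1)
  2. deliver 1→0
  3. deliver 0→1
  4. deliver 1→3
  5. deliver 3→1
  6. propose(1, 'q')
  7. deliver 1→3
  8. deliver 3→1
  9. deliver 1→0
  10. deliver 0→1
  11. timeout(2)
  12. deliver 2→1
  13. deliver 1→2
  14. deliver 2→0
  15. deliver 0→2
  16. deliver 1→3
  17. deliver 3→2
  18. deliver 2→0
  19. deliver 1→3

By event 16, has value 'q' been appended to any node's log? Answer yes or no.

yes

e1 timeout(1): 1[cand,b=5,-]
e2 deliver 1→0: 0[foll,b=5,-]
e3 deliver 0→1: ·
e4 deliver 1→3: 3[foll,b=5,-]
e5 deliver 3→1: 1[lead,b=5,-]
e6 propose(1,'q'): ·
e7 deliver 1→3: 3[foll,b=5,q]
e8 deliver 3→1: ·
e9 deliver 1→0: 0[foll,b=5,q]
e10 deliver 0→1: 1[lead,b=5,q]
e11 timeout(2): 2[cand,b=6,-]
e12 deliver 2→1: 1[foll,b=6,q]
e13 deliver 1→2: ·
e14 deliver 2→0: 0[foll,b=6,q]
e15 deliver 0→2: ·
e16 deliver 1→3: ·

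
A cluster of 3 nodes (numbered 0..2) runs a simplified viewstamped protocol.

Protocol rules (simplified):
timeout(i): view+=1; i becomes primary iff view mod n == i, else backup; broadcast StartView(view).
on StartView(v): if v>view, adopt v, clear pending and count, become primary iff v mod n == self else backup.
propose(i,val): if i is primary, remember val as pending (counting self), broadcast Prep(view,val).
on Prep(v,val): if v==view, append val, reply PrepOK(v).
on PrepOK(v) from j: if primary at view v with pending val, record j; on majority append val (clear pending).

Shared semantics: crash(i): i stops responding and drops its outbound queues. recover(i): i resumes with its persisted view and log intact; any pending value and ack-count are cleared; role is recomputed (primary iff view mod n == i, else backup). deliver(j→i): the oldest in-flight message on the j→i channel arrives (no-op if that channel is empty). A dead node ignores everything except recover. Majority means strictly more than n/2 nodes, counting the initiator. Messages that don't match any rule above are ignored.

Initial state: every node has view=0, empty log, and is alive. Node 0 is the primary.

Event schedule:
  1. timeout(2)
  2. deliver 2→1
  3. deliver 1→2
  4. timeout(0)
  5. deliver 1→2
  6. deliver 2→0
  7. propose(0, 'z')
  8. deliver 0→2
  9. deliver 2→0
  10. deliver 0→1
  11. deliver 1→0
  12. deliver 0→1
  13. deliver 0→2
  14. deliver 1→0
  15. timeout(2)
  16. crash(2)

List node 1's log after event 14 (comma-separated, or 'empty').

after 1 — timeout(2): n2:back/v1/[-]
after 2 — deliver 2→1: n1:prim/v1/[-]
after 3 — deliver 1→2: ·
after 4 — timeout(0): n0:back/v1/[-]
after 5 — deliver 1→2: ·
after 6 — deliver 2→0: ·
after 7 — propose(0,'z'): ·
after 8 — deliver 0→2: ·
after 9 — deliver 2→0: ·
after 10 — deliver 0→1: ·
after 11 — deliver 1→0: ·
after 12 — deliver 0→1: ·
after 13 — deliver 0→2: ·
after 14 — deliver 1→0: ·

empty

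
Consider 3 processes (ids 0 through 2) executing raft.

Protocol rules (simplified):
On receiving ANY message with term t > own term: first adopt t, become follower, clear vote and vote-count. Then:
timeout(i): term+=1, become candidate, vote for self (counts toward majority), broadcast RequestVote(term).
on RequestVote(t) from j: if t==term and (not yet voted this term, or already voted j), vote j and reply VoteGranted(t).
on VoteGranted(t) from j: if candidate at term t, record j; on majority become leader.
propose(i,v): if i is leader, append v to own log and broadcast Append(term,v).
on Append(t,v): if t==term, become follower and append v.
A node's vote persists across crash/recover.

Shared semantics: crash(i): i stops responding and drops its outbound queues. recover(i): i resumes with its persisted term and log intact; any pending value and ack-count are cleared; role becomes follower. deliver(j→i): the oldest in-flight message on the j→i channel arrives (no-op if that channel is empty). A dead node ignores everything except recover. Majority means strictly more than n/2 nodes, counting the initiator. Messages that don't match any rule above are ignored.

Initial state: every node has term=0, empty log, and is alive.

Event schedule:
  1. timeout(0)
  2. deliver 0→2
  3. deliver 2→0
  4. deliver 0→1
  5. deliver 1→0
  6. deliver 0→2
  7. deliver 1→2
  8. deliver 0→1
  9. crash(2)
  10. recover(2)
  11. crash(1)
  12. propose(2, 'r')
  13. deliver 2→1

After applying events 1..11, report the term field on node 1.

1. timeout(0):  <0:cand t1 ->
2. deliver 0→2:  <2:foll t1 ->
3. deliver 2→0:  <0:lead t1 ->
4. deliver 0→1:  <1:foll t1 ->
5. deliver 1→0:  nop
6. deliver 0→2:  nop
7. deliver 1→2:  nop
8. deliver 0→1:  nop
9. crash(2):  <2:✗foll t1 ->
10. recover(2):  <2:foll t1 ->
11. crash(1):  <1:✗foll t1 ->

1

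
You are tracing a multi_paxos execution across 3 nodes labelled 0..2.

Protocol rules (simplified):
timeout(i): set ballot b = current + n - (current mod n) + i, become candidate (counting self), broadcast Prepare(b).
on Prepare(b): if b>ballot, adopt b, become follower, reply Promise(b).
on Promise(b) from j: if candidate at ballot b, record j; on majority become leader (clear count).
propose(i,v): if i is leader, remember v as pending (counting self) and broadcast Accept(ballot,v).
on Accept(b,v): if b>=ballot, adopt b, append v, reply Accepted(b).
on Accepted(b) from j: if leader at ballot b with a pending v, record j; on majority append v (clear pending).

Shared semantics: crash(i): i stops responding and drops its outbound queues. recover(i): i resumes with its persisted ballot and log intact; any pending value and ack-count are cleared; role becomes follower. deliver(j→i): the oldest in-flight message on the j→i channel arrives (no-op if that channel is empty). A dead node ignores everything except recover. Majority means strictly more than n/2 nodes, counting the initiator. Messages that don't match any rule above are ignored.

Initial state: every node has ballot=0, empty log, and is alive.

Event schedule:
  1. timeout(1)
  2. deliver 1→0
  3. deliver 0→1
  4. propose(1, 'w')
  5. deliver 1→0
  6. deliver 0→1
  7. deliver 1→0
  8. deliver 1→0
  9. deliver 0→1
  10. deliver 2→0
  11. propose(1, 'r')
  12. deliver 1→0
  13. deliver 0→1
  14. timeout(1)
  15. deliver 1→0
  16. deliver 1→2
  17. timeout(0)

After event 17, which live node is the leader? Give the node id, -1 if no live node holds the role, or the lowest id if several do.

-1

after 1 — timeout(1): n1:cand/b4/[-]
after 2 — deliver 1→0: n0:foll/b4/[-]
after 3 — deliver 0→1: n1:lead/b4/[-]
after 4 — propose(1,'w'): ·
after 5 — deliver 1→0: n0:foll/b4/[w]
after 6 — deliver 0→1: n1:lead/b4/[w]
after 7 — deliver 1→0: ·
after 8 — deliver 1→0: ·
after 9 — deliver 0→1: ·
after 10 — deliver 2→0: ·
after 11 — propose(1,'r'): ·
after 12 — deliver 1→0: n0:foll/b4/[w,r]
after 13 — deliver 0→1: n1:lead/b4/[w,r]
after 14 — timeout(1): n1:cand/b7/[w,r]
after 15 — deliver 1→0: n0:foll/b7/[w,r]
after 16 — deliver 1→2: n2:foll/b4/[-]
after 17 — timeout(0): n0:cand/b9/[w,r]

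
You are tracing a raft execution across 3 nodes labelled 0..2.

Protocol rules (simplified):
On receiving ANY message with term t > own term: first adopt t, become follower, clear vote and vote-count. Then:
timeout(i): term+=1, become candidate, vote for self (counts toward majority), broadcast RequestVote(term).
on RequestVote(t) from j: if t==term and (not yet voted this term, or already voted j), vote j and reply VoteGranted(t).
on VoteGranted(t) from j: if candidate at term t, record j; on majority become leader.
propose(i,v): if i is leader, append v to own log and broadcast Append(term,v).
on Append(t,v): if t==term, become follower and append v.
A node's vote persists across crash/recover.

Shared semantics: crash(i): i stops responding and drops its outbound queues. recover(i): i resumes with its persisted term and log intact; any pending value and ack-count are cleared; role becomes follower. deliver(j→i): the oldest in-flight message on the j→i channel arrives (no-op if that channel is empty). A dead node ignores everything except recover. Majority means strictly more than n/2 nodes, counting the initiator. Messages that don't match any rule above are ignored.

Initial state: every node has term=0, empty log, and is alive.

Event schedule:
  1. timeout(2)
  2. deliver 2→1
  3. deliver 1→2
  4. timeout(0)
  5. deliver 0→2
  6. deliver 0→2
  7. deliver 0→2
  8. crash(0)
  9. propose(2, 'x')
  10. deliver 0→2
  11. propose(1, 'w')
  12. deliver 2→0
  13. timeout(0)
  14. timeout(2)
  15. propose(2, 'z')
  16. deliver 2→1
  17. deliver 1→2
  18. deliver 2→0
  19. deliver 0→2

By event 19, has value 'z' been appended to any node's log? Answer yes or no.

no

1. timeout(2):  <2:cand t1 ->
2. deliver 2→1:  <1:foll t1 ->
3. deliver 1→2:  <2:lead t1 ->
4. timeout(0):  <0:cand t1 ->
5. deliver 0→2:  nop
6. deliver 0→2:  nop
7. deliver 0→2:  nop
8. crash(0):  <0:✗cand t1 ->
9. propose(2,'x'):  <2:lead t1 x>
10. deliver 0→2:  nop
11. propose(1,'w'):  nop
12. deliver 2→0:  nop
13. timeout(0):  nop
14. timeout(2):  <2:cand t2 x>
15. propose(2,'z'):  nop
16. deliver 2→1:  <1:foll t1 x>
17. deliver 1→2:  nop
18. deliver 2→0:  nop
19. deliver 0→2:  nop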